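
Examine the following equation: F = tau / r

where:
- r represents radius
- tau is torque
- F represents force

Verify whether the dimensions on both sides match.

Yes

r (radius) has dimensions [L].
tau (torque) has dimensions [L^2 M T^-2].
F (force) has dimensions [L M T^-2].

Left side: [L M T^-2]
Right side: [L M T^-2]

Both sides have the same dimensions, so the equation is dimensionally consistent.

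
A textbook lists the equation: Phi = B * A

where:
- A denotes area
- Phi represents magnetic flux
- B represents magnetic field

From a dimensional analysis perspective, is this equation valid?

Yes

A (area) has dimensions [L^2].
Phi (magnetic flux) has dimensions [I^-1 L^2 M T^-2].
B (magnetic field) has dimensions [I^-1 M T^-2].

Left side: [I^-1 L^2 M T^-2]
Right side: [I^-1 L^2 M T^-2]

Both sides have the same dimensions, so the equation is dimensionally consistent.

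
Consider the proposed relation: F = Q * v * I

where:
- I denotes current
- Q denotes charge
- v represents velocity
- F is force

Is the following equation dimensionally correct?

No

I (current) has dimensions [I].
Q (charge) has dimensions [I T].
v (velocity) has dimensions [L T^-1].
F (force) has dimensions [L M T^-2].

Left side: [L M T^-2]
Right side: [I^2 L]

The two sides have different dimensions, so the equation is NOT dimensionally consistent.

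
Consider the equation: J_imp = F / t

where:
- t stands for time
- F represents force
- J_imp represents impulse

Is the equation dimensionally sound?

No

t (time) has dimensions [T].
F (force) has dimensions [L M T^-2].
J_imp (impulse) has dimensions [L M T^-1].

Left side: [L M T^-1]
Right side: [L M T^-3]

The two sides have different dimensions, so the equation is NOT dimensionally consistent.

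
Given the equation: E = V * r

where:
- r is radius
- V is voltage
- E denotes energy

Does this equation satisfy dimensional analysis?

No

r (radius) has dimensions [L].
V (voltage) has dimensions [I^-1 L^2 M T^-3].
E (energy) has dimensions [L^2 M T^-2].

Left side: [L^2 M T^-2]
Right side: [I^-1 L^3 M T^-3]

The two sides have different dimensions, so the equation is NOT dimensionally consistent.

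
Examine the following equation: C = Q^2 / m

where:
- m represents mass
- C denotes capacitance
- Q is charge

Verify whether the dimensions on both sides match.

No

m (mass) has dimensions [M].
C (capacitance) has dimensions [I^2 L^-2 M^-1 T^4].
Q (charge) has dimensions [I T].

Left side: [I^2 L^-2 M^-1 T^4]
Right side: [I^2 M^-1 T^2]

The two sides have different dimensions, so the equation is NOT dimensionally consistent.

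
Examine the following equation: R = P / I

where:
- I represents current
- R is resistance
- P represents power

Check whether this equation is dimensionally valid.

No

I (current) has dimensions [I].
R (resistance) has dimensions [I^-2 L^2 M T^-3].
P (power) has dimensions [L^2 M T^-3].

Left side: [I^-2 L^2 M T^-3]
Right side: [I^-1 L^2 M T^-3]

The two sides have different dimensions, so the equation is NOT dimensionally consistent.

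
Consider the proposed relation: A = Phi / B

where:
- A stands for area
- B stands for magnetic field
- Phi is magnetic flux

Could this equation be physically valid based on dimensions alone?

Yes

A (area) has dimensions [L^2].
B (magnetic field) has dimensions [I^-1 M T^-2].
Phi (magnetic flux) has dimensions [I^-1 L^2 M T^-2].

Left side: [L^2]
Right side: [L^2]

Both sides have the same dimensions, so the equation is dimensionally consistent.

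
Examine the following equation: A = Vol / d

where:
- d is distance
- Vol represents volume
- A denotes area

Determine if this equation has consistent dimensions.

Yes

d (distance) has dimensions [L].
Vol (volume) has dimensions [L^3].
A (area) has dimensions [L^2].

Left side: [L^2]
Right side: [L^2]

Both sides have the same dimensions, so the equation is dimensionally consistent.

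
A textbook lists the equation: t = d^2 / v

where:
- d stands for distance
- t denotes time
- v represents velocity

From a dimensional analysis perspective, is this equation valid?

No

d (distance) has dimensions [L].
t (time) has dimensions [T].
v (velocity) has dimensions [L T^-1].

Left side: [T]
Right side: [L T]

The two sides have different dimensions, so the equation is NOT dimensionally consistent.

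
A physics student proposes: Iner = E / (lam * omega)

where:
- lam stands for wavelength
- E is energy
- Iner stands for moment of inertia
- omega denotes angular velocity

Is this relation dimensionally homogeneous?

No

lam (wavelength) has dimensions [L].
E (energy) has dimensions [L^2 M T^-2].
Iner (moment of inertia) has dimensions [L^2 M].
omega (angular velocity) has dimensions [T^-1].

Left side: [L^2 M]
Right side: [L M T^-1]

The two sides have different dimensions, so the equation is NOT dimensionally consistent.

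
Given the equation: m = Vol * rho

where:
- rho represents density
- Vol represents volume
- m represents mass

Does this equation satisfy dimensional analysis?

Yes

rho (density) has dimensions [L^-3 M].
Vol (volume) has dimensions [L^3].
m (mass) has dimensions [M].

Left side: [M]
Right side: [M]

Both sides have the same dimensions, so the equation is dimensionally consistent.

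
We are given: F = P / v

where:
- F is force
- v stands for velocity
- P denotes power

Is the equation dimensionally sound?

Yes

F (force) has dimensions [L M T^-2].
v (velocity) has dimensions [L T^-1].
P (power) has dimensions [L^2 M T^-3].

Left side: [L M T^-2]
Right side: [L M T^-2]

Both sides have the same dimensions, so the equation is dimensionally consistent.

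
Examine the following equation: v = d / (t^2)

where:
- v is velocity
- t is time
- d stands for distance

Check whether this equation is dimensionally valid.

No

v (velocity) has dimensions [L T^-1].
t (time) has dimensions [T].
d (distance) has dimensions [L].

Left side: [L T^-1]
Right side: [L T^-2]

The two sides have different dimensions, so the equation is NOT dimensionally consistent.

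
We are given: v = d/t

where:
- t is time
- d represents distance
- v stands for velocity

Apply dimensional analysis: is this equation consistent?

Yes

t (time) has dimensions [T].
d (distance) has dimensions [L].
v (velocity) has dimensions [L T^-1].

Left side: [L T^-1]
Right side: [L T^-1]

Both sides have the same dimensions, so the equation is dimensionally consistent.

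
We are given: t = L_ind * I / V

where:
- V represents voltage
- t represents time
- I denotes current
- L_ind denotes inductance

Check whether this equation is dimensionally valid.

Yes

V (voltage) has dimensions [I^-1 L^2 M T^-3].
t (time) has dimensions [T].
I (current) has dimensions [I].
L_ind (inductance) has dimensions [I^-2 L^2 M T^-2].

Left side: [T]
Right side: [T]

Both sides have the same dimensions, so the equation is dimensionally consistent.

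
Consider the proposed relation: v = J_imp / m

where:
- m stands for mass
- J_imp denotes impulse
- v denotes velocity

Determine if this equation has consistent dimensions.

Yes

m (mass) has dimensions [M].
J_imp (impulse) has dimensions [L M T^-1].
v (velocity) has dimensions [L T^-1].

Left side: [L T^-1]
Right side: [L T^-1]

Both sides have the same dimensions, so the equation is dimensionally consistent.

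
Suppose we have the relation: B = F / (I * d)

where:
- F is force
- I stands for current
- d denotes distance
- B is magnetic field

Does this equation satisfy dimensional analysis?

Yes

F (force) has dimensions [L M T^-2].
I (current) has dimensions [I].
d (distance) has dimensions [L].
B (magnetic field) has dimensions [I^-1 M T^-2].

Left side: [I^-1 M T^-2]
Right side: [I^-1 M T^-2]

Both sides have the same dimensions, so the equation is dimensionally consistent.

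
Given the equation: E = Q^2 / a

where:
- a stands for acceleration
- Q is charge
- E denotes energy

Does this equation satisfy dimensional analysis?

No

a (acceleration) has dimensions [L T^-2].
Q (charge) has dimensions [I T].
E (energy) has dimensions [L^2 M T^-2].

Left side: [L^2 M T^-2]
Right side: [I^2 L^-1 T^4]

The two sides have different dimensions, so the equation is NOT dimensionally consistent.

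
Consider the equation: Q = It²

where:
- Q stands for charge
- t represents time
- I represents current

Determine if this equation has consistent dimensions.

No

Q (charge) has dimensions [I T].
t (time) has dimensions [T].
I (current) has dimensions [I].

Left side: [I T]
Right side: [I T^2]

The two sides have different dimensions, so the equation is NOT dimensionally consistent.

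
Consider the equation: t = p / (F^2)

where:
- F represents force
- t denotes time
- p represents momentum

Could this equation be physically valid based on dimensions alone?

No

F (force) has dimensions [L M T^-2].
t (time) has dimensions [T].
p (momentum) has dimensions [L M T^-1].

Left side: [T]
Right side: [L^-1 M^-1 T^3]

The two sides have different dimensions, so the equation is NOT dimensionally consistent.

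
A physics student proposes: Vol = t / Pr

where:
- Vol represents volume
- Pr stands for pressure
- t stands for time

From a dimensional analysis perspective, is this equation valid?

No

Vol (volume) has dimensions [L^3].
Pr (pressure) has dimensions [L^-1 M T^-2].
t (time) has dimensions [T].

Left side: [L^3]
Right side: [L M^-1 T^3]

The two sides have different dimensions, so the equation is NOT dimensionally consistent.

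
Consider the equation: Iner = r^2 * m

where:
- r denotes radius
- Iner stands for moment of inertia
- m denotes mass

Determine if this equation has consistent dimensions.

Yes

r (radius) has dimensions [L].
Iner (moment of inertia) has dimensions [L^2 M].
m (mass) has dimensions [M].

Left side: [L^2 M]
Right side: [L^2 M]

Both sides have the same dimensions, so the equation is dimensionally consistent.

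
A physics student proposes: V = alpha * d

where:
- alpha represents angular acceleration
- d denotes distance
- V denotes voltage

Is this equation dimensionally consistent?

No

alpha (angular acceleration) has dimensions [T^-2].
d (distance) has dimensions [L].
V (voltage) has dimensions [I^-1 L^2 M T^-3].

Left side: [I^-1 L^2 M T^-3]
Right side: [L T^-2]

The two sides have different dimensions, so the equation is NOT dimensionally consistent.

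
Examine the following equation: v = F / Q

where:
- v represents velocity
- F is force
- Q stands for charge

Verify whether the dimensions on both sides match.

No

v (velocity) has dimensions [L T^-1].
F (force) has dimensions [L M T^-2].
Q (charge) has dimensions [I T].

Left side: [L T^-1]
Right side: [I^-1 L M T^-3]

The two sides have different dimensions, so the equation is NOT dimensionally consistent.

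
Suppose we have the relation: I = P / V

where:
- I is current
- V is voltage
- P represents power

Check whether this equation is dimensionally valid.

Yes

I (current) has dimensions [I].
V (voltage) has dimensions [I^-1 L^2 M T^-3].
P (power) has dimensions [L^2 M T^-3].

Left side: [I]
Right side: [I]

Both sides have the same dimensions, so the equation is dimensionally consistent.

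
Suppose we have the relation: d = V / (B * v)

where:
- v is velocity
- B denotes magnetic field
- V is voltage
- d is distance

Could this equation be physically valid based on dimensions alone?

Yes

v (velocity) has dimensions [L T^-1].
B (magnetic field) has dimensions [I^-1 M T^-2].
V (voltage) has dimensions [I^-1 L^2 M T^-3].
d (distance) has dimensions [L].

Left side: [L]
Right side: [L]

Both sides have the same dimensions, so the equation is dimensionally consistent.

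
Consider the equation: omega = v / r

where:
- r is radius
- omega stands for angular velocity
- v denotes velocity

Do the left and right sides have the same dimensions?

Yes

r (radius) has dimensions [L].
omega (angular velocity) has dimensions [T^-1].
v (velocity) has dimensions [L T^-1].

Left side: [T^-1]
Right side: [T^-1]

Both sides have the same dimensions, so the equation is dimensionally consistent.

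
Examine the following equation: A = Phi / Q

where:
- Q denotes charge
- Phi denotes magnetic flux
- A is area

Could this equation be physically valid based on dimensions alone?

No

Q (charge) has dimensions [I T].
Phi (magnetic flux) has dimensions [I^-1 L^2 M T^-2].
A (area) has dimensions [L^2].

Left side: [L^2]
Right side: [I^-2 L^2 M T^-3]

The two sides have different dimensions, so the equation is NOT dimensionally consistent.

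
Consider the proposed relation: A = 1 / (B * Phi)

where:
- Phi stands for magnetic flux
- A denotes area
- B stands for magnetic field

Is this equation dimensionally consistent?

No

Phi (magnetic flux) has dimensions [I^-1 L^2 M T^-2].
A (area) has dimensions [L^2].
B (magnetic field) has dimensions [I^-1 M T^-2].

Left side: [L^2]
Right side: [I^2 L^-2 M^-2 T^4]

The two sides have different dimensions, so the equation is NOT dimensionally consistent.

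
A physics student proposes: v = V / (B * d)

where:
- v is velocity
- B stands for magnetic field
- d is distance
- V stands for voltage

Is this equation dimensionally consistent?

Yes

v (velocity) has dimensions [L T^-1].
B (magnetic field) has dimensions [I^-1 M T^-2].
d (distance) has dimensions [L].
V (voltage) has dimensions [I^-1 L^2 M T^-3].

Left side: [L T^-1]
Right side: [L T^-1]

Both sides have the same dimensions, so the equation is dimensionally consistent.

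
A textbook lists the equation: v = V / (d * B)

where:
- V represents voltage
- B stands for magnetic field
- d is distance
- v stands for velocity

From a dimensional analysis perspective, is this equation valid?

Yes

V (voltage) has dimensions [I^-1 L^2 M T^-3].
B (magnetic field) has dimensions [I^-1 M T^-2].
d (distance) has dimensions [L].
v (velocity) has dimensions [L T^-1].

Left side: [L T^-1]
Right side: [L T^-1]

Both sides have the same dimensions, so the equation is dimensionally consistent.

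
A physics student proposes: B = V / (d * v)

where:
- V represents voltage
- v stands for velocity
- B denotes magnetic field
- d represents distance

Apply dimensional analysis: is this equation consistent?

Yes

V (voltage) has dimensions [I^-1 L^2 M T^-3].
v (velocity) has dimensions [L T^-1].
B (magnetic field) has dimensions [I^-1 M T^-2].
d (distance) has dimensions [L].

Left side: [I^-1 M T^-2]
Right side: [I^-1 M T^-2]

Both sides have the same dimensions, so the equation is dimensionally consistent.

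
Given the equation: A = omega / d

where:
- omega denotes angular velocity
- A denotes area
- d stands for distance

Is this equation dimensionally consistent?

No

omega (angular velocity) has dimensions [T^-1].
A (area) has dimensions [L^2].
d (distance) has dimensions [L].

Left side: [L^2]
Right side: [L^-1 T^-1]

The two sides have different dimensions, so the equation is NOT dimensionally consistent.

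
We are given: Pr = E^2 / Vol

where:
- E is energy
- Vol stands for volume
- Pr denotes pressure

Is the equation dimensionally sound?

No

E (energy) has dimensions [L^2 M T^-2].
Vol (volume) has dimensions [L^3].
Pr (pressure) has dimensions [L^-1 M T^-2].

Left side: [L^-1 M T^-2]
Right side: [L M^2 T^-4]

The two sides have different dimensions, so the equation is NOT dimensionally consistent.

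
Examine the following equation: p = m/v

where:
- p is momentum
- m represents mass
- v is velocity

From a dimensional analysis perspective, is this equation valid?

No

p (momentum) has dimensions [L M T^-1].
m (mass) has dimensions [M].
v (velocity) has dimensions [L T^-1].

Left side: [L M T^-1]
Right side: [L^-1 M T]

The two sides have different dimensions, so the equation is NOT dimensionally consistent.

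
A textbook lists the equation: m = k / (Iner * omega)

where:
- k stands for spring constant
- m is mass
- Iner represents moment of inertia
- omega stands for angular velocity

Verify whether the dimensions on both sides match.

No

k (spring constant) has dimensions [M T^-2].
m (mass) has dimensions [M].
Iner (moment of inertia) has dimensions [L^2 M].
omega (angular velocity) has dimensions [T^-1].

Left side: [M]
Right side: [L^-2 T^-1]

The two sides have different dimensions, so the equation is NOT dimensionally consistent.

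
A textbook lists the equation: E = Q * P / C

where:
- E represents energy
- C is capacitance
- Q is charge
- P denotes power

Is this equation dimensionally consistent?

No

E (energy) has dimensions [L^2 M T^-2].
C (capacitance) has dimensions [I^2 L^-2 M^-1 T^4].
Q (charge) has dimensions [I T].
P (power) has dimensions [L^2 M T^-3].

Left side: [L^2 M T^-2]
Right side: [I^-1 L^4 M^2 T^-6]

The two sides have different dimensions, so the equation is NOT dimensionally consistent.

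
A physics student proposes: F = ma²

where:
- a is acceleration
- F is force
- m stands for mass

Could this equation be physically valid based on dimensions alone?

No

a (acceleration) has dimensions [L T^-2].
F (force) has dimensions [L M T^-2].
m (mass) has dimensions [M].

Left side: [L M T^-2]
Right side: [L^2 M T^-4]

The two sides have different dimensions, so the equation is NOT dimensionally consistent.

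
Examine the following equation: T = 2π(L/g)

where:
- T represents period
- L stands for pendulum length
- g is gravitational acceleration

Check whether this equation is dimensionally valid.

No

T (period) has dimensions [T].
L (pendulum length) has dimensions [L].
g (gravitational acceleration) has dimensions [L T^-2].

Left side: [T]
Right side: [T^2]

The two sides have different dimensions, so the equation is NOT dimensionally consistent.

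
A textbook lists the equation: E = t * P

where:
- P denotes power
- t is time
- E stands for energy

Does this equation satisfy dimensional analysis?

Yes

P (power) has dimensions [L^2 M T^-3].
t (time) has dimensions [T].
E (energy) has dimensions [L^2 M T^-2].

Left side: [L^2 M T^-2]
Right side: [L^2 M T^-2]

Both sides have the same dimensions, so the equation is dimensionally consistent.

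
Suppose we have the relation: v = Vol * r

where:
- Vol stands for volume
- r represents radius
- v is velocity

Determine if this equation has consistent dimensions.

No

Vol (volume) has dimensions [L^3].
r (radius) has dimensions [L].
v (velocity) has dimensions [L T^-1].

Left side: [L T^-1]
Right side: [L^4]

The two sides have different dimensions, so the equation is NOT dimensionally consistent.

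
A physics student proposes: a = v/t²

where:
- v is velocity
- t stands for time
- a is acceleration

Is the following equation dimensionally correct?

No

v (velocity) has dimensions [L T^-1].
t (time) has dimensions [T].
a (acceleration) has dimensions [L T^-2].

Left side: [L T^-2]
Right side: [L T^-3]

The two sides have different dimensions, so the equation is NOT dimensionally consistent.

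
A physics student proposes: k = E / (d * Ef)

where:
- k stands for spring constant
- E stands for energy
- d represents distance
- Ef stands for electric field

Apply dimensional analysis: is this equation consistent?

No

k (spring constant) has dimensions [M T^-2].
E (energy) has dimensions [L^2 M T^-2].
d (distance) has dimensions [L].
Ef (electric field) has dimensions [I^-1 L M T^-3].

Left side: [M T^-2]
Right side: [I T]

The two sides have different dimensions, so the equation is NOT dimensionally consistent.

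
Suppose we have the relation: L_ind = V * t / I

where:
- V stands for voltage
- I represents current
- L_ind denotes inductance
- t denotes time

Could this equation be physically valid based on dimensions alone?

Yes

V (voltage) has dimensions [I^-1 L^2 M T^-3].
I (current) has dimensions [I].
L_ind (inductance) has dimensions [I^-2 L^2 M T^-2].
t (time) has dimensions [T].

Left side: [I^-2 L^2 M T^-2]
Right side: [I^-2 L^2 M T^-2]

Both sides have the same dimensions, so the equation is dimensionally consistent.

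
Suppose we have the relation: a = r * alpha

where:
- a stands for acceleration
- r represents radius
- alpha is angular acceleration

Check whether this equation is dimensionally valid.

Yes

a (acceleration) has dimensions [L T^-2].
r (radius) has dimensions [L].
alpha (angular acceleration) has dimensions [T^-2].

Left side: [L T^-2]
Right side: [L T^-2]

Both sides have the same dimensions, so the equation is dimensionally consistent.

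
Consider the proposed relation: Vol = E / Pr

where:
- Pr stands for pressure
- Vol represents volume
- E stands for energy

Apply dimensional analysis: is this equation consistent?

Yes

Pr (pressure) has dimensions [L^-1 M T^-2].
Vol (volume) has dimensions [L^3].
E (energy) has dimensions [L^2 M T^-2].

Left side: [L^3]
Right side: [L^3]

Both sides have the same dimensions, so the equation is dimensionally consistent.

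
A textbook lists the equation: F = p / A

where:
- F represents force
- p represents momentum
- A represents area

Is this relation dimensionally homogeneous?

No

F (force) has dimensions [L M T^-2].
p (momentum) has dimensions [L M T^-1].
A (area) has dimensions [L^2].

Left side: [L M T^-2]
Right side: [L^-1 M T^-1]

The two sides have different dimensions, so the equation is NOT dimensionally consistent.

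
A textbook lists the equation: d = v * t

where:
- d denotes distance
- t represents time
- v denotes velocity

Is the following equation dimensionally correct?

Yes

d (distance) has dimensions [L].
t (time) has dimensions [T].
v (velocity) has dimensions [L T^-1].

Left side: [L]
Right side: [L]

Both sides have the same dimensions, so the equation is dimensionally consistent.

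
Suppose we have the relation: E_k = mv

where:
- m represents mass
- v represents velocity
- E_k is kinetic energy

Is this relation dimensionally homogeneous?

No

m (mass) has dimensions [M].
v (velocity) has dimensions [L T^-1].
E_k (kinetic energy) has dimensions [L^2 M T^-2].

Left side: [L^2 M T^-2]
Right side: [L M T^-1]

The two sides have different dimensions, so the equation is NOT dimensionally consistent.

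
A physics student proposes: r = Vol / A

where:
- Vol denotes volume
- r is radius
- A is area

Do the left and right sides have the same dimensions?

Yes

Vol (volume) has dimensions [L^3].
r (radius) has dimensions [L].
A (area) has dimensions [L^2].

Left side: [L]
Right side: [L]

Both sides have the same dimensions, so the equation is dimensionally consistent.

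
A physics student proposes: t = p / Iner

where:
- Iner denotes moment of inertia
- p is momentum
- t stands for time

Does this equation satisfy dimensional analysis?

No

Iner (moment of inertia) has dimensions [L^2 M].
p (momentum) has dimensions [L M T^-1].
t (time) has dimensions [T].

Left side: [T]
Right side: [L^-1 T^-1]

The two sides have different dimensions, so the equation is NOT dimensionally consistent.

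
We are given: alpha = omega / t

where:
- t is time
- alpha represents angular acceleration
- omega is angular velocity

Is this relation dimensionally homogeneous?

Yes

t (time) has dimensions [T].
alpha (angular acceleration) has dimensions [T^-2].
omega (angular velocity) has dimensions [T^-1].

Left side: [T^-2]
Right side: [T^-2]

Both sides have the same dimensions, so the equation is dimensionally consistent.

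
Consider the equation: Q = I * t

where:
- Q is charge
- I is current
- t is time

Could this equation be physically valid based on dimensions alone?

Yes

Q (charge) has dimensions [I T].
I (current) has dimensions [I].
t (time) has dimensions [T].

Left side: [I T]
Right side: [I T]

Both sides have the same dimensions, so the equation is dimensionally consistent.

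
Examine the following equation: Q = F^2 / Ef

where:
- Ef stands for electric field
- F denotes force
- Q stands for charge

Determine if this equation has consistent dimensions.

No

Ef (electric field) has dimensions [I^-1 L M T^-3].
F (force) has dimensions [L M T^-2].
Q (charge) has dimensions [I T].

Left side: [I T]
Right side: [I L M T^-1]

The two sides have different dimensions, so the equation is NOT dimensionally consistent.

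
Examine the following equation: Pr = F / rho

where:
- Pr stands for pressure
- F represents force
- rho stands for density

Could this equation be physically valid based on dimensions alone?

No

Pr (pressure) has dimensions [L^-1 M T^-2].
F (force) has dimensions [L M T^-2].
rho (density) has dimensions [L^-3 M].

Left side: [L^-1 M T^-2]
Right side: [L^4 T^-2]

The two sides have different dimensions, so the equation is NOT dimensionally consistent.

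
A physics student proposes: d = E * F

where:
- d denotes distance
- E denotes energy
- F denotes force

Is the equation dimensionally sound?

No

d (distance) has dimensions [L].
E (energy) has dimensions [L^2 M T^-2].
F (force) has dimensions [L M T^-2].

Left side: [L]
Right side: [L^3 M^2 T^-4]

The two sides have different dimensions, so the equation is NOT dimensionally consistent.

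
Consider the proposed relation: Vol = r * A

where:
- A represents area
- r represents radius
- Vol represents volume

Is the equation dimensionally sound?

Yes

A (area) has dimensions [L^2].
r (radius) has dimensions [L].
Vol (volume) has dimensions [L^3].

Left side: [L^3]
Right side: [L^3]

Both sides have the same dimensions, so the equation is dimensionally consistent.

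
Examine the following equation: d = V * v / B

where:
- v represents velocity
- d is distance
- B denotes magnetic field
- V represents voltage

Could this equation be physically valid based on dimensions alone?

No

v (velocity) has dimensions [L T^-1].
d (distance) has dimensions [L].
B (magnetic field) has dimensions [I^-1 M T^-2].
V (voltage) has dimensions [I^-1 L^2 M T^-3].

Left side: [L]
Right side: [L^3 T^-2]

The two sides have different dimensions, so the equation is NOT dimensionally consistent.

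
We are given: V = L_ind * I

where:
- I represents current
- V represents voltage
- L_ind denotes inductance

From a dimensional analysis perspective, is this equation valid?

No

I (current) has dimensions [I].
V (voltage) has dimensions [I^-1 L^2 M T^-3].
L_ind (inductance) has dimensions [I^-2 L^2 M T^-2].

Left side: [I^-1 L^2 M T^-3]
Right side: [I^-1 L^2 M T^-2]

The two sides have different dimensions, so the equation is NOT dimensionally consistent.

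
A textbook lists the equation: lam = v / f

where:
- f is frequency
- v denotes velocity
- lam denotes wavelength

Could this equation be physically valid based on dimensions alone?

Yes

f (frequency) has dimensions [T^-1].
v (velocity) has dimensions [L T^-1].
lam (wavelength) has dimensions [L].

Left side: [L]
Right side: [L]

Both sides have the same dimensions, so the equation is dimensionally consistent.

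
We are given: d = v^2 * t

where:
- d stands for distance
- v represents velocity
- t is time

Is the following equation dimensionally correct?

No

d (distance) has dimensions [L].
v (velocity) has dimensions [L T^-1].
t (time) has dimensions [T].

Left side: [L]
Right side: [L^2 T^-1]

The two sides have different dimensions, so the equation is NOT dimensionally consistent.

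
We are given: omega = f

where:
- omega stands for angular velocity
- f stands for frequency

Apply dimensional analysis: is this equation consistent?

Yes

omega (angular velocity) has dimensions [T^-1].
f (frequency) has dimensions [T^-1].

Left side: [T^-1]
Right side: [T^-1]

Both sides have the same dimensions, so the equation is dimensionally consistent.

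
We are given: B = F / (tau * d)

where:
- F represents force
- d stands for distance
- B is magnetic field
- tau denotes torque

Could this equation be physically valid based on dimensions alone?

No

F (force) has dimensions [L M T^-2].
d (distance) has dimensions [L].
B (magnetic field) has dimensions [I^-1 M T^-2].
tau (torque) has dimensions [L^2 M T^-2].

Left side: [I^-1 M T^-2]
Right side: [L^-2]

The two sides have different dimensions, so the equation is NOT dimensionally consistent.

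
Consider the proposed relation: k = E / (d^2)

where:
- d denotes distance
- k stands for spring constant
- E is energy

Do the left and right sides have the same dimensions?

Yes

d (distance) has dimensions [L].
k (spring constant) has dimensions [M T^-2].
E (energy) has dimensions [L^2 M T^-2].

Left side: [M T^-2]
Right side: [M T^-2]

Both sides have the same dimensions, so the equation is dimensionally consistent.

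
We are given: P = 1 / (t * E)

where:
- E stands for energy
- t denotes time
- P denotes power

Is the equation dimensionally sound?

No

E (energy) has dimensions [L^2 M T^-2].
t (time) has dimensions [T].
P (power) has dimensions [L^2 M T^-3].

Left side: [L^2 M T^-3]
Right side: [L^-2 M^-1 T]

The two sides have different dimensions, so the equation is NOT dimensionally consistent.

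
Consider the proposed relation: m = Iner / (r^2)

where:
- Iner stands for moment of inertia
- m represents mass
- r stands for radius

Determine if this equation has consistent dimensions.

Yes

Iner (moment of inertia) has dimensions [L^2 M].
m (mass) has dimensions [M].
r (radius) has dimensions [L].

Left side: [M]
Right side: [M]

Both sides have the same dimensions, so the equation is dimensionally consistent.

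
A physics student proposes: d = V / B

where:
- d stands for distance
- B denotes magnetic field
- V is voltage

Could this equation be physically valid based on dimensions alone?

No

d (distance) has dimensions [L].
B (magnetic field) has dimensions [I^-1 M T^-2].
V (voltage) has dimensions [I^-1 L^2 M T^-3].

Left side: [L]
Right side: [L^2 T^-1]

The two sides have different dimensions, so the equation is NOT dimensionally consistent.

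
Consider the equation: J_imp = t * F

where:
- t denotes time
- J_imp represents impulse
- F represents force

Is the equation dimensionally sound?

Yes

t (time) has dimensions [T].
J_imp (impulse) has dimensions [L M T^-1].
F (force) has dimensions [L M T^-2].

Left side: [L M T^-1]
Right side: [L M T^-1]

Both sides have the same dimensions, so the equation is dimensionally consistent.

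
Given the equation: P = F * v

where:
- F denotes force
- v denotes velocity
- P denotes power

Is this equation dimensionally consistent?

Yes

F (force) has dimensions [L M T^-2].
v (velocity) has dimensions [L T^-1].
P (power) has dimensions [L^2 M T^-3].

Left side: [L^2 M T^-3]
Right side: [L^2 M T^-3]

Both sides have the same dimensions, so the equation is dimensionally consistent.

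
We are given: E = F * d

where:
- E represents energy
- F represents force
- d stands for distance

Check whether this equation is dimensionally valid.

Yes

E (energy) has dimensions [L^2 M T^-2].
F (force) has dimensions [L M T^-2].
d (distance) has dimensions [L].

Left side: [L^2 M T^-2]
Right side: [L^2 M T^-2]

Both sides have the same dimensions, so the equation is dimensionally consistent.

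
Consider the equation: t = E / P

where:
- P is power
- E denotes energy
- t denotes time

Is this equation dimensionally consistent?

Yes

P (power) has dimensions [L^2 M T^-3].
E (energy) has dimensions [L^2 M T^-2].
t (time) has dimensions [T].

Left side: [T]
Right side: [T]

Both sides have the same dimensions, so the equation is dimensionally consistent.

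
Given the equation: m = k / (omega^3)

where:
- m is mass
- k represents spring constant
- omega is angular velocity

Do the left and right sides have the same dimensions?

No

m (mass) has dimensions [M].
k (spring constant) has dimensions [M T^-2].
omega (angular velocity) has dimensions [T^-1].

Left side: [M]
Right side: [M T]

The two sides have different dimensions, so the equation is NOT dimensionally consistent.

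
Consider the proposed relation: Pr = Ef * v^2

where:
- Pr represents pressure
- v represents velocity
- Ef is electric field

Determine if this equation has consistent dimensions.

No

Pr (pressure) has dimensions [L^-1 M T^-2].
v (velocity) has dimensions [L T^-1].
Ef (electric field) has dimensions [I^-1 L M T^-3].

Left side: [L^-1 M T^-2]
Right side: [I^-1 L^3 M T^-5]

The two sides have different dimensions, so the equation is NOT dimensionally consistent.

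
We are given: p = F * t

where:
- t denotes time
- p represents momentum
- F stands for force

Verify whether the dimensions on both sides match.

Yes

t (time) has dimensions [T].
p (momentum) has dimensions [L M T^-1].
F (force) has dimensions [L M T^-2].

Left side: [L M T^-1]
Right side: [L M T^-1]

Both sides have the same dimensions, so the equation is dimensionally consistent.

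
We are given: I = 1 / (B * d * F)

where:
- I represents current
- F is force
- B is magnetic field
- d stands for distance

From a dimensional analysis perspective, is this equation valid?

No

I (current) has dimensions [I].
F (force) has dimensions [L M T^-2].
B (magnetic field) has dimensions [I^-1 M T^-2].
d (distance) has dimensions [L].

Left side: [I]
Right side: [I L^-2 M^-2 T^4]

The two sides have different dimensions, so the equation is NOT dimensionally consistent.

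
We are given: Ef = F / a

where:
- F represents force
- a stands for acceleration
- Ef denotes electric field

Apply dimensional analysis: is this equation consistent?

No

F (force) has dimensions [L M T^-2].
a (acceleration) has dimensions [L T^-2].
Ef (electric field) has dimensions [I^-1 L M T^-3].

Left side: [I^-1 L M T^-3]
Right side: [M]

The two sides have different dimensions, so the equation is NOT dimensionally consistent.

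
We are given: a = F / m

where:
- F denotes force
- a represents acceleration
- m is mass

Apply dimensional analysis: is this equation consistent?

Yes

F (force) has dimensions [L M T^-2].
a (acceleration) has dimensions [L T^-2].
m (mass) has dimensions [M].

Left side: [L T^-2]
Right side: [L T^-2]

Both sides have the same dimensions, so the equation is dimensionally consistent.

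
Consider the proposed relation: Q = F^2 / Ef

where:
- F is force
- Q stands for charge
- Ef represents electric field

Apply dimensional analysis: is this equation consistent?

No

F (force) has dimensions [L M T^-2].
Q (charge) has dimensions [I T].
Ef (electric field) has dimensions [I^-1 L M T^-3].

Left side: [I T]
Right side: [I L M T^-1]

The two sides have different dimensions, so the equation is NOT dimensionally consistent.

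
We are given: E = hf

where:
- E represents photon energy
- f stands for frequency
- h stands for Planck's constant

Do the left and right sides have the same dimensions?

Yes

E (photon energy) has dimensions [L^2 M T^-2].
f (frequency) has dimensions [T^-1].
h (Planck's constant) has dimensions [L^2 M T^-1].

Left side: [L^2 M T^-2]
Right side: [L^2 M T^-2]

Both sides have the same dimensions, so the equation is dimensionally consistent.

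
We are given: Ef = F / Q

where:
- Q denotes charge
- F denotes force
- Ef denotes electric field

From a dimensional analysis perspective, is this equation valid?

Yes

Q (charge) has dimensions [I T].
F (force) has dimensions [L M T^-2].
Ef (electric field) has dimensions [I^-1 L M T^-3].

Left side: [I^-1 L M T^-3]
Right side: [I^-1 L M T^-3]

Both sides have the same dimensions, so the equation is dimensionally consistent.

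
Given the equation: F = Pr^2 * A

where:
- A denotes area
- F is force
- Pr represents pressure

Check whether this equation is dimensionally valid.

No

A (area) has dimensions [L^2].
F (force) has dimensions [L M T^-2].
Pr (pressure) has dimensions [L^-1 M T^-2].

Left side: [L M T^-2]
Right side: [M^2 T^-4]

The two sides have different dimensions, so the equation is NOT dimensionally consistent.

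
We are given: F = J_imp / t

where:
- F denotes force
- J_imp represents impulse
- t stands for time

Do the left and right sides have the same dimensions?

Yes

F (force) has dimensions [L M T^-2].
J_imp (impulse) has dimensions [L M T^-1].
t (time) has dimensions [T].

Left side: [L M T^-2]
Right side: [L M T^-2]

Both sides have the same dimensions, so the equation is dimensionally consistent.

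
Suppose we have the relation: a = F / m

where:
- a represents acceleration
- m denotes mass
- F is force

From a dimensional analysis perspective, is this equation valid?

Yes

a (acceleration) has dimensions [L T^-2].
m (mass) has dimensions [M].
F (force) has dimensions [L M T^-2].

Left side: [L T^-2]
Right side: [L T^-2]

Both sides have the same dimensions, so the equation is dimensionally consistent.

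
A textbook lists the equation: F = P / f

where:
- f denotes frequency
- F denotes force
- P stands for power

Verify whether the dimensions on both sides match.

No

f (frequency) has dimensions [T^-1].
F (force) has dimensions [L M T^-2].
P (power) has dimensions [L^2 M T^-3].

Left side: [L M T^-2]
Right side: [L^2 M T^-2]

The two sides have different dimensions, so the equation is NOT dimensionally consistent.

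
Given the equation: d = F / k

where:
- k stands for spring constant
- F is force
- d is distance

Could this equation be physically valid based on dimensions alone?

Yes

k (spring constant) has dimensions [M T^-2].
F (force) has dimensions [L M T^-2].
d (distance) has dimensions [L].

Left side: [L]
Right side: [L]

Both sides have the same dimensions, so the equation is dimensionally consistent.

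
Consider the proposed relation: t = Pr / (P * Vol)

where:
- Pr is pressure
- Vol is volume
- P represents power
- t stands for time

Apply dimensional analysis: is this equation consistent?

No

Pr (pressure) has dimensions [L^-1 M T^-2].
Vol (volume) has dimensions [L^3].
P (power) has dimensions [L^2 M T^-3].
t (time) has dimensions [T].

Left side: [T]
Right side: [L^-6 T]

The two sides have different dimensions, so the equation is NOT dimensionally consistent.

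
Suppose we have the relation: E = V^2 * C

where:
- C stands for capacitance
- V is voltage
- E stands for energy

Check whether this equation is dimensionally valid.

Yes

C (capacitance) has dimensions [I^2 L^-2 M^-1 T^4].
V (voltage) has dimensions [I^-1 L^2 M T^-3].
E (energy) has dimensions [L^2 M T^-2].

Left side: [L^2 M T^-2]
Right side: [L^2 M T^-2]

Both sides have the same dimensions, so the equation is dimensionally consistent.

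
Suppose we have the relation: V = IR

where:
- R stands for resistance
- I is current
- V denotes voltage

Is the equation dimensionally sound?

Yes

R (resistance) has dimensions [I^-2 L^2 M T^-3].
I (current) has dimensions [I].
V (voltage) has dimensions [I^-1 L^2 M T^-3].

Left side: [I^-1 L^2 M T^-3]
Right side: [I^-1 L^2 M T^-3]

Both sides have the same dimensions, so the equation is dimensionally consistent.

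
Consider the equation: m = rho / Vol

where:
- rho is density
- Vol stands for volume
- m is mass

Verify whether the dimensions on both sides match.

No

rho (density) has dimensions [L^-3 M].
Vol (volume) has dimensions [L^3].
m (mass) has dimensions [M].

Left side: [M]
Right side: [L^-6 M]

The two sides have different dimensions, so the equation is NOT dimensionally consistent.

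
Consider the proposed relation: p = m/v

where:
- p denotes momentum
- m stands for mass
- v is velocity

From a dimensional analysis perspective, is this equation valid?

No

p (momentum) has dimensions [L M T^-1].
m (mass) has dimensions [M].
v (velocity) has dimensions [L T^-1].

Left side: [L M T^-1]
Right side: [L^-1 M T]

The two sides have different dimensions, so the equation is NOT dimensionally consistent.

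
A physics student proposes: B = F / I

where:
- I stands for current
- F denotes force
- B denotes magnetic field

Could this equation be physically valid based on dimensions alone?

No

I (current) has dimensions [I].
F (force) has dimensions [L M T^-2].
B (magnetic field) has dimensions [I^-1 M T^-2].

Left side: [I^-1 M T^-2]
Right side: [I^-1 L M T^-2]

The two sides have different dimensions, so the equation is NOT dimensionally consistent.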